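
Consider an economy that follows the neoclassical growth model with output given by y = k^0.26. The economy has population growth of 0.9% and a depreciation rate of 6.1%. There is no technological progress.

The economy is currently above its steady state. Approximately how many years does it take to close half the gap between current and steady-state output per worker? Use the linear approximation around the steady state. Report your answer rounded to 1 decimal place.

half-life ≈ 13.4 years

Near the steady state the convergence rate is λ = (1 − α)(n + δ).
λ = (1 − 0.26) × 0.070 = 0.74 × 0.070 = 0.0518
Half-life = ln 2 / λ = 0.6931 / 0.0518 ≈ 13.38 years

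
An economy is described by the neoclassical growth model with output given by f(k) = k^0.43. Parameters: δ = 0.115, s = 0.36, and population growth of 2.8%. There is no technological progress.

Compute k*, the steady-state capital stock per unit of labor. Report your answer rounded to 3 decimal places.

At the steady state, Δk = 0, so s·k^α = (n + δ)·k.
Dividing both sides by k: k^(1−α) = s / (n + δ).
k^0.57 = 0.36 / (0.028 + 0.115) = 0.36 / 0.143 = 2.5175
k* = 2.5175^(1/0.57) ≈ 5.0519

k* ≈ 5.052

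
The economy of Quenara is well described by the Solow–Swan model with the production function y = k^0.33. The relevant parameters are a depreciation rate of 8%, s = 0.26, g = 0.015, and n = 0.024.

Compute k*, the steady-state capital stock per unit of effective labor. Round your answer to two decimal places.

At the steady state, Δk = 0, so s·k^α = (n + g + δ)·k.
Dividing both sides by k: k^(1−α) = s / (n + g + δ).
k^0.67 = 0.26 / (0.024 + 0.015 + 0.080) = 0.26 / 0.119 = 2.1849
k* = 2.1849^(1/0.67) ≈ 3.2108

k* ≈ 3.21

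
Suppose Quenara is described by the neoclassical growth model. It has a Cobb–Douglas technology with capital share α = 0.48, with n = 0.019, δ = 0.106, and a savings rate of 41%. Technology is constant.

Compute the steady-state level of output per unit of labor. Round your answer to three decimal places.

y* ≈ 2.994

In steady state, investment equals break-even investment: s·k^α = (n + δ)·k.
Rearranging, k^(1−α) = s / (n + δ).
k^0.52 = 0.41 / (0.019 + 0.106) = 0.41 / 0.125 = 3.2800
k* = 3.2800^(1/0.52) ≈ 9.8190
y* = (k*)^α = 9.8190^0.48 ≈ 2.9936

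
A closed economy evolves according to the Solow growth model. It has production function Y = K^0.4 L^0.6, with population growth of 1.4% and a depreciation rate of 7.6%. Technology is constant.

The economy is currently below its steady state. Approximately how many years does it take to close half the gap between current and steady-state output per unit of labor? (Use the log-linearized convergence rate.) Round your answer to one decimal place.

about 12.8 years

Near the steady state the convergence rate is λ = (1 − α)(n + δ).
λ = (1 − 0.4) × 0.090 = 0.6 × 0.090 = 0.0540
Half-life = ln 2 / λ = 0.6931 / 0.0540 ≈ 12.84 years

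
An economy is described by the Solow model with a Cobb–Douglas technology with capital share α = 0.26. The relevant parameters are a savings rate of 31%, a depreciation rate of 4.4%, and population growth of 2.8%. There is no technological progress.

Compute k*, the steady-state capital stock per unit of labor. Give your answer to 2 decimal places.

k* ≈ 7.19

Steady state requires s·f(k) = (n + δ)·k, i.e. s·k^α = (n + δ)·k.
Rearranging, k^(1−α) = s / (n + δ).
k^0.74 = 0.31 / (0.028 + 0.044) = 0.31 / 0.072 = 4.3056
k* = 4.3056^(1/0.74) ≈ 7.1912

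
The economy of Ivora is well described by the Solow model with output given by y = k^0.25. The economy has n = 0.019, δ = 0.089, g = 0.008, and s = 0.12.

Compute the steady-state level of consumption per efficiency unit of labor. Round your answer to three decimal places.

c* ≈ 0.890

At the steady state, Δk = 0, so s·k^α = (n + g + δ)·k.
Rearranging, k^(1−α) = s / (n + g + δ).
k^0.75 = 0.12 / (0.019 + 0.008 + 0.089) = 0.12 / 0.116 = 1.0345
k* = 1.0345^(1/0.75) ≈ 1.0463
y* = (k*)^α = 1.0463^0.25 ≈ 1.0114
c* = (1 − s)·y* = (1 − 0.12) × 1.0114 ≈ 0.8900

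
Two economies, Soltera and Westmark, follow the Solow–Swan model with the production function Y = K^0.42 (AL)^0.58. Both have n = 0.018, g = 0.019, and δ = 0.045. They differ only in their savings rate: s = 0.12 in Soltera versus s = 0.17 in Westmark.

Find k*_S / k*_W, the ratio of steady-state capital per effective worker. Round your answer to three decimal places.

Steady-state k* = [s/(n + g + δ)]^(1/(1−α)), so the ratio is [ (s_S/(n + g + δ)_S) / (s_W/(n + g + δ)_W) ]^1.7241.
s_S/(n + g + δ)_S = 0.12/0.082 = 1.4634; s_W/(n + g + δ)_W = 0.17/0.082 = 2.0732.
Ratio = (1.4634/2.0732)^1.7241 = 0.7059^1.7241 ≈ 0.5486

ratio ≈ 0.549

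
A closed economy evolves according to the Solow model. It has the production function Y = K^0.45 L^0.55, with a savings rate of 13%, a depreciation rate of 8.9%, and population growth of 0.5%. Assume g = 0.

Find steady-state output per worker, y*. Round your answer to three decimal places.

At the steady state, Δk = 0, so s·k^α = (n + δ)·k.
Dividing both sides by k: k^(1−α) = s / (n + δ).
k^0.55 = 0.13 / (0.005 + 0.089) = 0.13 / 0.094 = 1.3830
k* = 1.3830^(1/0.55) ≈ 1.8032
y* = (k*)^α = 1.8032^0.45 ≈ 1.3038

y* ≈ 1.304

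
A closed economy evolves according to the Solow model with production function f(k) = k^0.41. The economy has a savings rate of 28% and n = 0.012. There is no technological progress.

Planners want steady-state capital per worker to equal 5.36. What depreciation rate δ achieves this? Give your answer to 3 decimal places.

In steady state, investment equals break-even investment: s·k^α = (n + δ)·k.
So s / (n + δ) = (k*)^(1−α) = 5.36^0.59 = 2.6928.
Therefore n + δ = s / 2.6928 = 0.28 / 2.6928 = 0.1040, so δ = 0.1040 − 0.012 = 0.0920.

δ ≈ 0.092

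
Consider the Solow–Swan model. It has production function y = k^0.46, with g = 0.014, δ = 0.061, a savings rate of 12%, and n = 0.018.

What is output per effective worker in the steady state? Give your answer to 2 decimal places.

Steady state requires s·f(k) = (n + g + δ)·k, i.e. s·k^α = (n + g + δ)·k.
Rearranging, k^(1−α) = s / (n + g + δ).
k^0.54 = 0.12 / (0.018 + 0.014 + 0.061) = 0.12 / 0.093 = 1.2903
k* = 1.2903^(1/0.54) ≈ 1.6032
y* = (k*)^α = 1.6032^0.46 ≈ 1.2425

y* = 1.24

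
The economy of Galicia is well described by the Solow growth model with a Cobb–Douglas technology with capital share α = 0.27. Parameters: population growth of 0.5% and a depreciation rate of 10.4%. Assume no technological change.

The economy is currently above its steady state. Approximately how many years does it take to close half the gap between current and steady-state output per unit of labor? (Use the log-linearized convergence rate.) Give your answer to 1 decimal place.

t_½ ≈ 8.7 years

Near the steady state the convergence rate is λ = (1 − α)(n + δ).
λ = (1 − 0.27) × 0.109 = 0.73 × 0.109 = 0.07957
Half-life = ln 2 / λ = 0.6931 / 0.07957 ≈ 8.71 years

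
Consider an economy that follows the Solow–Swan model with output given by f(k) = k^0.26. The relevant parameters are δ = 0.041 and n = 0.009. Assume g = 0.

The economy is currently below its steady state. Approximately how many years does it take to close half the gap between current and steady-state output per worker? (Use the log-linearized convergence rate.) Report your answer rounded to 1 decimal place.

half-life ≈ 18.7 years

Near the steady state the convergence rate is λ = (1 − α)(n + δ).
λ = (1 − 0.26) × 0.050 = 0.74 × 0.050 = 0.0370
Half-life = ln 2 / λ = 0.6931 / 0.0370 ≈ 18.73 years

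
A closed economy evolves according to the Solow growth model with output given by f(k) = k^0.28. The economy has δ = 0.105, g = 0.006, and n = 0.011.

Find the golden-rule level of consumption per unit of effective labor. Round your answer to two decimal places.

At the golden rule, f'(k) = n + g + δ, so α·k^(α−1) = n + g + δ and k_gold = (α/(n + g + δ))^(1/(1−α)).
k_gold = (0.28/0.122)^(1/0.72) = 2.2951^1.3889 ≈ 3.1704
c_gold = f(k_gold) − (n + g + δ)·k_gold = 1.3814 − 0.122×3.1704 ≈ 0.9946

c_gold ≈ 0.99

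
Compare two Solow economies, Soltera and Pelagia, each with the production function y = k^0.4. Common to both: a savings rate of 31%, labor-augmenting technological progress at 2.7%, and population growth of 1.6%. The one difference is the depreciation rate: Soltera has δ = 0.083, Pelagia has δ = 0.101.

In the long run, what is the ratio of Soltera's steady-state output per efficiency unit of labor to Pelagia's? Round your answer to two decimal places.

y*_S / y*_P ≈ 1.09

Steady-state y* = [s/(n + g + δ)]^(α/(1−α)), so the ratio is [ (s_S/(n + g + δ)_S) / (s_P/(n + g + δ)_P) ]^0.6667.
s_S/(n + g + δ)_S = 0.31/0.126 = 2.4603; s_P/(n + g + δ)_P = 0.31/0.144 = 2.1528.
Ratio = (2.4603/2.1528)^0.6667 = 1.1428^0.6667 ≈ 1.0931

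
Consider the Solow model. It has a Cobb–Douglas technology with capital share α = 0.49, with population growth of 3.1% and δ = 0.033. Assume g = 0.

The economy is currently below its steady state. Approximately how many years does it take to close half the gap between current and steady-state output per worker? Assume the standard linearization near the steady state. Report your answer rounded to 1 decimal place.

Near the steady state the convergence rate is λ = (1 − α)(n + δ).
λ = (1 − 0.49) × 0.064 = 0.51 × 0.064 = 0.03264
Half-life = ln 2 / λ = 0.6931 / 0.03264 ≈ 21.23 years

half-life ≈ 21.2 years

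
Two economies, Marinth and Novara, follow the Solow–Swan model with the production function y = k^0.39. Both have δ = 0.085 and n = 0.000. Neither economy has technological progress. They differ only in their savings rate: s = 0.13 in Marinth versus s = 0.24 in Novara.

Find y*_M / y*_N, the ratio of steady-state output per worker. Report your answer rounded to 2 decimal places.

ratio ≈ 0.68

Steady-state y* = [s/(n + δ)]^(α/(1−α)), so the ratio is [ (s_M/(n + δ)_M) / (s_N/(n + δ)_N) ]^0.6393.
s_M/(n + δ)_M = 0.13/0.085 = 1.5294; s_N/(n + δ)_N = 0.24/0.085 = 2.8235.
Ratio = (1.5294/2.8235)^0.6393 = 0.5417^0.6393 ≈ 0.6758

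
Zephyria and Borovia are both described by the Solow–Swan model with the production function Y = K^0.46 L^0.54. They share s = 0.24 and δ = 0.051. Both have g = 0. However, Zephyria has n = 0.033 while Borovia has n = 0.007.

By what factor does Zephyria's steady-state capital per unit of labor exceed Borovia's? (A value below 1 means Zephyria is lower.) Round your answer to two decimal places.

Steady-state k* = [s/(n + δ)]^(1/(1−α)), so the ratio is [ (s_Z/(n + δ)_Z) / (s_B/(n + δ)_B) ]^1.8519.
s_Z/(n + δ)_Z = 0.24/0.084 = 2.8571; s_B/(n + δ)_B = 0.24/0.058 = 4.1379.
Ratio = (2.8571/4.1379)^1.8519 = 0.6905^1.8519 ≈ 0.5037

k*_Z / k*_B ≈ 0.50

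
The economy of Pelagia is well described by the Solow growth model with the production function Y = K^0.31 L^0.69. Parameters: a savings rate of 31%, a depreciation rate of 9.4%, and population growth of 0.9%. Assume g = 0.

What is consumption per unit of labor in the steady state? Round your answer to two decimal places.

Steady state requires s·f(k) = (n + δ)·k, i.e. s·k^α = (n + δ)·k.
Rearranging, k^(1−α) = s / (n + δ).
k^0.69 = 0.31 / (0.009 + 0.094) = 0.31 / 0.103 = 3.0097
k* = 3.0097^(1/0.69) ≈ 4.9376
y* = (k*)^α = 4.9376^0.31 ≈ 1.6406
c* = (1 − s)·y* = (1 − 0.31) × 1.6406 ≈ 1.1320

c* ≈ 1.13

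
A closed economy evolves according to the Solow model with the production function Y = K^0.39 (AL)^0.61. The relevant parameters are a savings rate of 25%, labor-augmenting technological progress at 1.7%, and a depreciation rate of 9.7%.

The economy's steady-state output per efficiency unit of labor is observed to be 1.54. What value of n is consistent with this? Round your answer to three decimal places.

n ≈ 0.013

At the steady state, Δk = 0, so s·k^α = (n + g + δ)·k.
Since y* = [s/(n + g + δ)]^(α/(1−α)), we have s/(n + g + δ) = (y*)^((1−α)/α) = 1.54^1.5641 = 1.9647.
Therefore n + g + δ = s / 1.9647 = 0.25 / 1.9647 = 0.1272, so n = 0.1272 − 0.114 = 0.0132.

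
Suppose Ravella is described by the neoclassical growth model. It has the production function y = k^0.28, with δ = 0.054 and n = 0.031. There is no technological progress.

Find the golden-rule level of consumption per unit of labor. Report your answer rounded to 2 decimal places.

c_gold ≈ 1.14

At the golden rule, f'(k) = n + δ, so α·k^(α−1) = n + δ and k_gold = (α/(n + δ))^(1/(1−α)).
k_gold = (0.28/0.085)^(1/0.72) = 3.2941^1.3889 ≈ 5.2370
c_gold = f(k_gold) − (n + δ)·k_gold = 1.5898 − 0.085×5.2370 ≈ 1.1447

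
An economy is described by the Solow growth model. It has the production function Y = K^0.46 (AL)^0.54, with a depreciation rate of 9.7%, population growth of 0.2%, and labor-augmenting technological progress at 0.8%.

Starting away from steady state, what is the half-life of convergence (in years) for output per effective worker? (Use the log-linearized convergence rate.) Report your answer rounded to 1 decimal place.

t_½ ≈ 12.0 years

Near the steady state the convergence rate is λ = (1 − α)(n + g + δ).
λ = (1 − 0.46) × 0.107 = 0.54 × 0.107 = 0.05778
Half-life = ln 2 / λ = 0.6931 / 0.05778 ≈ 12.00 years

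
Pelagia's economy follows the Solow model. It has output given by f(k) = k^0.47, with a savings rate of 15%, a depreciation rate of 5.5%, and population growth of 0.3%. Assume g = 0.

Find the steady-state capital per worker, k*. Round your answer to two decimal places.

In steady state, investment equals break-even investment: s·k^α = (n + δ)·k.
Rearranging, k^(1−α) = s / (n + δ).
k^0.53 = 0.15 / (0.003 + 0.055) = 0.15 / 0.058 = 2.5862
k* = 2.5862^(1/0.53) ≈ 6.0063

k* = 6.01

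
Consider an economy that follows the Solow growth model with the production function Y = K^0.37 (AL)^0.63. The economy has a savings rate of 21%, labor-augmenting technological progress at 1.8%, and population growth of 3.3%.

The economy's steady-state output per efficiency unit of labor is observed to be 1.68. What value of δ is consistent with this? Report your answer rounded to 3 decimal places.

δ ≈ 0.036

At the steady state, Δk = 0, so s·k^α = (n + g + δ)·k.
Since y* = [s/(n + g + δ)]^(α/(1−α)), we have s/(n + g + δ) = (y*)^((1−α)/α) = 1.68^1.7027 = 2.4190.
Therefore n + g + δ = s / 2.4190 = 0.21 / 2.4190 = 0.0868, so δ = 0.0868 − 0.051 = 0.0358.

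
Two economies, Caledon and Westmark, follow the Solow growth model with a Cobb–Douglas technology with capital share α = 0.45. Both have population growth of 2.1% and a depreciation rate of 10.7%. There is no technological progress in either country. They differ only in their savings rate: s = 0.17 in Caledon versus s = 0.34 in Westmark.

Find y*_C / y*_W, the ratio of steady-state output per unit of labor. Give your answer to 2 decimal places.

Steady-state y* = [s/(n + δ)]^(α/(1−α)), so the ratio is [ (s_C/(n + δ)_C) / (s_W/(n + δ)_W) ]^0.8182.
s_C/(n + δ)_C = 0.17/0.128 = 1.3281; s_W/(n + δ)_W = 0.34/0.128 = 2.6563.
Ratio = (1.3281/2.6563)^0.8182 = 0.5000^0.8182 ≈ 0.5671

ratio ≈ 0.57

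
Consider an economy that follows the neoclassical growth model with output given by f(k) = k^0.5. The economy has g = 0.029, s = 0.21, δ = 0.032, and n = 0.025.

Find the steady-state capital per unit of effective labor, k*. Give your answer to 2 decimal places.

k* ≈ 5.96

In steady state, investment equals break-even investment: s·k^α = (n + g + δ)·k.
Rearranging, k^(1−α) = s / (n + g + δ).
k^0.5 = 0.21 / (0.025 + 0.029 + 0.032) = 0.21 / 0.086 = 2.4419
k* = 2.4419^(1/0.5) ≈ 5.9629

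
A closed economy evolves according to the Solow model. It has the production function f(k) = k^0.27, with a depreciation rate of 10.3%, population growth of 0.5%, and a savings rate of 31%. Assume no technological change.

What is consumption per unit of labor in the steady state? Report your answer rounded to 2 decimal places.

In steady state, investment equals break-even investment: s·k^α = (n + δ)·k.
Dividing both sides by k: k^(1−α) = s / (n + δ).
k^0.73 = 0.31 / (0.005 + 0.103) = 0.31 / 0.108 = 2.8704
k* = 2.8704^(1/0.73) ≈ 4.2395
y* = (k*)^α = 4.2395^0.27 ≈ 1.4770
c* = (1 − s)·y* = (1 − 0.31) × 1.4770 ≈ 1.0191

c* ≈ 1.02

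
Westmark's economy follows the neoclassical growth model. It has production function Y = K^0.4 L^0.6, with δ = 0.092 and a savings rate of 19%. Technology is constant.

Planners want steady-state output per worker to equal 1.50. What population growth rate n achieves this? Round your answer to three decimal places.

In steady state, investment equals break-even investment: s·k^α = (n + δ)·k.
Since y* = [s/(n + δ)]^(α/(1−α)), we have s/(n + δ) = (y*)^((1−α)/α) = 1.50^1.5 = 1.8371.
Therefore n + δ = s / 1.8371 = 0.19 / 1.8371 = 0.1034, so n = 0.1034 − 0.092 = 0.0114.

n ≈ 0.011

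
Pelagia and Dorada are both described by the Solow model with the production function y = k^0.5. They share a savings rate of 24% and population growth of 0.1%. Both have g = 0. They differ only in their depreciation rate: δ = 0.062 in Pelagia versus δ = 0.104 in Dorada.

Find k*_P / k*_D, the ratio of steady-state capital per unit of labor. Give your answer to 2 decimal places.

Steady-state k* = [s/(n + δ)]^(1/(1−α)), so the ratio is [ (s_P/(n + δ)_P) / (s_D/(n + δ)_D) ]^2.
s_P/(n + δ)_P = 0.24/0.063 = 3.8095; s_D/(n + δ)_D = 0.24/0.105 = 2.2857.
Ratio = (3.8095/2.2857)^2 = 1.6667^2 ≈ 2.7779

k*_P / k*_D ≈ 2.78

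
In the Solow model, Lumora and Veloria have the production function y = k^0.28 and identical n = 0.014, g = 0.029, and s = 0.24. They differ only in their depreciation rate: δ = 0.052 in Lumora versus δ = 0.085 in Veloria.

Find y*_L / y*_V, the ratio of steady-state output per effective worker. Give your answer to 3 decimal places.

Steady-state y* = [s/(n + g + δ)]^(α/(1−α)), so the ratio is [ (s_L/(n + g + δ)_L) / (s_V/(n + g + δ)_V) ]^0.3889.
s_L/(n + g + δ)_L = 0.24/0.095 = 2.5263; s_V/(n + g + δ)_V = 0.24/0.128 = 1.8750.
Ratio = (2.5263/1.8750)^0.3889 = 1.3474^0.3889 ≈ 1.1230

y*_L / y*_V ≈ 1.123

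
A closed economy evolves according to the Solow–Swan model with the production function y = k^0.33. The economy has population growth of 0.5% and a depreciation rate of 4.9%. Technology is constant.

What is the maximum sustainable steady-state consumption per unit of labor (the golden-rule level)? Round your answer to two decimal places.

At the golden rule, f'(k) = n + δ, so α·k^(α−1) = n + δ and k_gold = (α/(n + δ))^(1/(1−α)).
k_gold = (0.33/0.054)^(1/0.67) = 6.1111^1.4925 ≈ 14.9033
c_gold = f(k_gold) − (n + δ)·k_gold = 2.4388 − 0.054×14.9033 ≈ 1.6340

c_gold ≈ 1.63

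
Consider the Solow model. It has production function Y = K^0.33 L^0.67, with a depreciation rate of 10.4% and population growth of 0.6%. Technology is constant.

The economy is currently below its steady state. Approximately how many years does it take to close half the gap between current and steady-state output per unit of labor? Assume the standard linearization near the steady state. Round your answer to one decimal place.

Near the steady state the convergence rate is λ = (1 − α)(n + δ).
λ = (1 − 0.33) × 0.110 = 0.67 × 0.110 = 0.0737
Half-life = ln 2 / λ = 0.6931 / 0.0737 ≈ 9.40 years

about 9.4 years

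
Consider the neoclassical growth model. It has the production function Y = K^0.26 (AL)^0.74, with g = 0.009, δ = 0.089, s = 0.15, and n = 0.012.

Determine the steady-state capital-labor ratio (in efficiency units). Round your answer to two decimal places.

Steady state requires s·f(k) = (n + g + δ)·k, i.e. s·k^α = (n + g + δ)·k.
Rearranging, k^(1−α) = s / (n + g + δ).
k^0.74 = 0.15 / (0.012 + 0.009 + 0.089) = 0.15 / 0.110 = 1.3636
k* = 1.3636^(1/0.74) ≈ 1.5206

k* = 1.52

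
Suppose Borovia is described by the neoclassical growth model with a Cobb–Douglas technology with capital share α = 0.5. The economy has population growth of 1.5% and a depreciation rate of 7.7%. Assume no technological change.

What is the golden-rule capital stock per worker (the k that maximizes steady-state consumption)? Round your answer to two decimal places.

The golden rule sets f'(k) = n + δ, i.e. α·k^(α−1) = n + δ.
So k^(1−α) = α / (n + δ) = 0.5 / 0.092 = 5.4348.
k_gold = 5.4348^(1/0.5) ≈ 29.5371

k_gold ≈ 29.54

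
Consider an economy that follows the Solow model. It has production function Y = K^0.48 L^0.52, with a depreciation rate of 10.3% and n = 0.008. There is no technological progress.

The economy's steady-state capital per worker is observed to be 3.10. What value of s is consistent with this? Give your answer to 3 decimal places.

s ≈ 0.200

In steady state, investment equals break-even investment: s·k^α = (n + δ)·k.
So s / (n + δ) = (k*)^(1−α) = 3.10^0.52 = 1.8010.
Therefore s = 1.8010 × (n + δ) = 1.8010 × 0.111 = 0.1999.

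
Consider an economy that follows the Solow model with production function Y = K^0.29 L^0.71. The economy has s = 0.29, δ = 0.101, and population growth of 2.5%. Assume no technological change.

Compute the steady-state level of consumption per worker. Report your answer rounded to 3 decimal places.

Steady state requires s·f(k) = (n + δ)·k, i.e. s·k^α = (n + δ)·k.
Rearranging, k^(1−α) = s / (n + δ).
k^0.71 = 0.29 / (0.025 + 0.101) = 0.29 / 0.126 = 2.3016
k* = 2.3016^(1/0.71) ≈ 3.2352
y* = (k*)^α = 3.2352^0.29 ≈ 1.4056
c* = (1 − s)·y* = (1 − 0.29) × 1.4056 ≈ 0.9980

c* ≈ 0.998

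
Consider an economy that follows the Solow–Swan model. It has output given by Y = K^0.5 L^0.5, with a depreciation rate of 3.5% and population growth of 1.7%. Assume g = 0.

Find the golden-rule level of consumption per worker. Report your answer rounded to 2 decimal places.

At the golden rule, f'(k) = n + δ, so α·k^(α−1) = n + δ and k_gold = (α/(n + δ))^(1/(1−α)).
k_gold = (0.5/0.052)^(1/0.5) = 9.6154^2 ≈ 92.4559
c_gold = f(k_gold) − (n + δ)·k_gold = 9.6154 − 0.052×92.4559 ≈ 4.8077

c_gold ≈ 4.81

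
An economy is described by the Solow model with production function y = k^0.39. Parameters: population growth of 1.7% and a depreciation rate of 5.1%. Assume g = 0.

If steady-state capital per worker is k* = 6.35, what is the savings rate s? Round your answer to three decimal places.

s ≈ 0.210

Steady state requires s·f(k) = (n + δ)·k, i.e. s·k^α = (n + δ)·k.
So s / (n + δ) = (k*)^(1−α) = 6.35^0.61 = 3.0881.
Therefore s = 3.0881 × (n + δ) = 3.0881 × 0.068 = 0.2100.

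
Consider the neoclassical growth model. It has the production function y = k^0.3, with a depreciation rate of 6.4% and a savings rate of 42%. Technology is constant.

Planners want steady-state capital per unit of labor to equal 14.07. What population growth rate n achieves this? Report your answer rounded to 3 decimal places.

Steady state requires s·f(k) = (n + δ)·k, i.e. s·k^α = (n + δ)·k.
So s / (n + δ) = (k*)^(1−α) = 14.07^0.7 = 6.3651.
Therefore n + δ = s / 6.3651 = 0.42 / 6.3651 = 0.0660, so n = 0.0660 − 0.064 = 0.0020.

n ≈ 0.002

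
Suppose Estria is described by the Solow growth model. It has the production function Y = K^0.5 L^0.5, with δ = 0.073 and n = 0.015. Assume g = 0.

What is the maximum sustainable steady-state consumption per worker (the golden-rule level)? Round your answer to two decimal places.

c_gold ≈ 2.84

At the golden rule, f'(k) = n + δ, so α·k^(α−1) = n + δ and k_gold = (α/(n + δ))^(1/(1−α)).
k_gold = (0.5/0.088)^(1/0.5) = 5.6818^2 ≈ 32.2829
c_gold = f(k_gold) − (n + δ)·k_gold = 5.6818 − 0.088×32.2829 ≈ 2.8409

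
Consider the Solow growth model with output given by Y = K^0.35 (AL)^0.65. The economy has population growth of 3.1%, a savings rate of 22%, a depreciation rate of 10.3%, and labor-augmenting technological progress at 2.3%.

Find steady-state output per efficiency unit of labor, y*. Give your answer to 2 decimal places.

y* ≈ 1.20

In steady state, investment equals break-even investment: s·k^α = (n + g + δ)·k.
Rearranging, k^(1−α) = s / (n + g + δ).
k^0.65 = 0.22 / (0.031 + 0.023 + 0.103) = 0.22 / 0.157 = 1.4013
k* = 1.4013^(1/0.65) ≈ 1.6805
y* = (k*)^α = 1.6805^0.35 ≈ 1.1992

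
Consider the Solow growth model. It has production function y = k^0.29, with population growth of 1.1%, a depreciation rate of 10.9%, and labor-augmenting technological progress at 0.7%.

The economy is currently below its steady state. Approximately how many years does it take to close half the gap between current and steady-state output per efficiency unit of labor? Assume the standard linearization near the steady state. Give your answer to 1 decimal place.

Near the steady state the convergence rate is λ = (1 − α)(n + g + δ).
λ = (1 − 0.29) × 0.127 = 0.71 × 0.127 = 0.09017
Half-life = ln 2 / λ = 0.6931 / 0.09017 ≈ 7.69 years

about 7.7 years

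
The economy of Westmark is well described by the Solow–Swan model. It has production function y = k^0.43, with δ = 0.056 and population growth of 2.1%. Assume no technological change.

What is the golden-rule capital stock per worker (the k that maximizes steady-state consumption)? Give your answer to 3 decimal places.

The golden rule sets f'(k) = n + δ, i.e. α·k^(α−1) = n + δ.
So k^(1−α) = α / (n + δ) = 0.43 / 0.077 = 5.5844.
k_gold = 5.5844^(1/0.57) ≈ 20.4402

k_gold ≈ 20.440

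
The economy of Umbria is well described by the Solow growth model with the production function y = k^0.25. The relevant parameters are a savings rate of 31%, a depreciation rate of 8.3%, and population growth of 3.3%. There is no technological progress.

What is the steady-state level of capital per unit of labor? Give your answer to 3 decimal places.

k* = 3.709

At the steady state, Δk = 0, so s·k^α = (n + δ)·k.
Rearranging, k^(1−α) = s / (n + δ).
k^0.75 = 0.31 / (0.033 + 0.083) = 0.31 / 0.116 = 2.6724
k* = 2.6724^(1/0.75) ≈ 3.7085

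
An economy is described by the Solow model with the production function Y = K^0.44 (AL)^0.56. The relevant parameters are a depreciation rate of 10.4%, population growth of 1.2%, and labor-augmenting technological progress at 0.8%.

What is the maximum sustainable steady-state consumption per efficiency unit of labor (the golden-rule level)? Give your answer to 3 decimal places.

At the golden rule, f'(k) = n + g + δ, so α·k^(α−1) = n + g + δ and k_gold = (α/(n + g + δ))^(1/(1−α)).
k_gold = (0.44/0.124)^(1/0.56) = 3.5484^1.7857 ≈ 9.5983
c_gold = f(k_gold) − (n + g + δ)·k_gold = 2.7050 − 0.124×9.5983 ≈ 1.5148

c_gold ≈ 1.515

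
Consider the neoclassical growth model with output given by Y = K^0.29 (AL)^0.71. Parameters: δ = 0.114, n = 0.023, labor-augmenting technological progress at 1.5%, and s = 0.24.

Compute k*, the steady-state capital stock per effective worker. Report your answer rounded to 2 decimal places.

At the steady state, Δk = 0, so s·k^α = (n + g + δ)·k.
Rearranging, k^(1−α) = s / (n + g + δ).
k^0.71 = 0.24 / (0.023 + 0.015 + 0.114) = 0.24 / 0.152 = 1.5789
k* = 1.5789^(1/0.71) ≈ 1.9027

k* ≈ 1.90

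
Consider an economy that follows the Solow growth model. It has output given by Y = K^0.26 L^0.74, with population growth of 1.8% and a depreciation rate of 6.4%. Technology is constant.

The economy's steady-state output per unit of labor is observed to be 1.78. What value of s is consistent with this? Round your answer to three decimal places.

s ≈ 0.423

At the steady state, Δk = 0, so s·k^α = (n + δ)·k.
Since y* = [s/(n + δ)]^(α/(1−α)), we have s/(n + δ) = (y*)^((1−α)/α) = 1.78^2.8462 = 5.1611.
Therefore s = 5.1611 × (n + δ) = 5.1611 × 0.082 = 0.4232.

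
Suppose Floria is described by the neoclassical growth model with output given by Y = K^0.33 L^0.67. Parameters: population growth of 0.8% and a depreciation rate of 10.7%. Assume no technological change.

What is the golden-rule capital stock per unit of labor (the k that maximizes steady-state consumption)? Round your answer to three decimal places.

The golden rule sets f'(k) = n + δ, i.e. α·k^(α−1) = n + δ.
So k^(1−α) = α / (n + δ) = 0.33 / 0.115 = 2.8696.
k_gold = 2.8696^(1/0.67) ≈ 4.8230

k_gold ≈ 4.823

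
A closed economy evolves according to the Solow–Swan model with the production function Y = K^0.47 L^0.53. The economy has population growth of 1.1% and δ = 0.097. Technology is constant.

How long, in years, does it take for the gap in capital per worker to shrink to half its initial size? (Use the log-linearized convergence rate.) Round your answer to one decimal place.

Near the steady state the convergence rate is λ = (1 − α)(n + δ).
λ = (1 − 0.47) × 0.108 = 0.53 × 0.108 = 0.05724
Half-life = ln 2 / λ = 0.6931 / 0.05724 ≈ 12.11 years

half-life ≈ 12.1 years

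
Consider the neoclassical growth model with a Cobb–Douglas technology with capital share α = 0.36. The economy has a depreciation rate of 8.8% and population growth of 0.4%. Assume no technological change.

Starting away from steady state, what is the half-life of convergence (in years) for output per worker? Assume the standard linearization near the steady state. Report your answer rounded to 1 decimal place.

about 11.8 years

Near the steady state the convergence rate is λ = (1 − α)(n + δ).
λ = (1 − 0.36) × 0.092 = 0.64 × 0.092 = 0.05888
Half-life = ln 2 / λ = 0.6931 / 0.05888 ≈ 11.77 years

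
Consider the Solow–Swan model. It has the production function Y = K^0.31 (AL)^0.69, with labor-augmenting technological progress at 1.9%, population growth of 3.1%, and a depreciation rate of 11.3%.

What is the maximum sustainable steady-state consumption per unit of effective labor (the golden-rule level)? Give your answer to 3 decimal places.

At the golden rule, f'(k) = n + g + δ, so α·k^(α−1) = n + g + δ and k_gold = (α/(n + g + δ))^(1/(1−α)).
k_gold = (0.31/0.163)^(1/0.69) = 1.9018^1.4493 ≈ 2.5386
c_gold = f(k_gold) − (n + g + δ)·k_gold = 1.3348 − 0.163×2.5386 ≈ 0.9210

c_gold ≈ 0.921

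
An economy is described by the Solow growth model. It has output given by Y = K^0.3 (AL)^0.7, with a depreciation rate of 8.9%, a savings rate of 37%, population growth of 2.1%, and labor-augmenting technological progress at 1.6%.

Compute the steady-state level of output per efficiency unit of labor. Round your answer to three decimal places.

In steady state, investment equals break-even investment: s·k^α = (n + g + δ)·k.
Rearranging, k^(1−α) = s / (n + g + δ).
k^0.7 = 0.37 / (0.021 + 0.016 + 0.089) = 0.37 / 0.126 = 2.9365
k* = 2.9365^(1/0.7) ≈ 4.6594
y* = (k*)^α = 4.6594^0.3 ≈ 1.5867

y* = 1.587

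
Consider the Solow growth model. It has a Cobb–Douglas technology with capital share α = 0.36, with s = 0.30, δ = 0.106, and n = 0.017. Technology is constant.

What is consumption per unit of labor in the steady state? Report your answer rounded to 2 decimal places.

In steady state, investment equals break-even investment: s·k^α = (n + δ)·k.
Rearranging, k^(1−α) = s / (n + δ).
k^0.64 = 0.30 / (0.017 + 0.106) = 0.30 / 0.123 = 2.4390
k* = 2.4390^(1/0.64) ≈ 4.0273
y* = (k*)^α = 4.0273^0.36 ≈ 1.6512
c* = (1 − s)·y* = (1 − 0.30) × 1.6512 ≈ 1.1558

c* = 1.16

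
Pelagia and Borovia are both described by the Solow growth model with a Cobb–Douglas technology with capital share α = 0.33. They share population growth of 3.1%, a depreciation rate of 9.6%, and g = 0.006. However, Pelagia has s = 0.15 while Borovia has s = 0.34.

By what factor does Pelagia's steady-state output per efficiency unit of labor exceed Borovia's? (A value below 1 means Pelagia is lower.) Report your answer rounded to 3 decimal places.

Steady-state y* = [s/(n + g + δ)]^(α/(1−α)), so the ratio is [ (s_P/(n + g + δ)_P) / (s_B/(n + g + δ)_B) ]^0.4925.
s_P/(n + g + δ)_P = 0.15/0.133 = 1.1278; s_B/(n + g + δ)_B = 0.34/0.133 = 2.5564.
Ratio = (1.1278/2.5564)^0.4925 = 0.4412^0.4925 ≈ 0.6683

y*_P / y*_B ≈ 0.668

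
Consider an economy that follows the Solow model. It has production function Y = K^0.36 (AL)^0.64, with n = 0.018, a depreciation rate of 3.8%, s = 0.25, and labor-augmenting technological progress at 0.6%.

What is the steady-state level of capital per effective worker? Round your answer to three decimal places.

k* ≈ 8.834

Steady state requires s·f(k) = (n + g + δ)·k, i.e. s·k^α = (n + g + δ)·k.
Dividing both sides by k: k^(1−α) = s / (n + g + δ).
k^0.64 = 0.25 / (0.018 + 0.006 + 0.038) = 0.25 / 0.062 = 4.0323
k* = 4.0323^(1/0.64) ≈ 8.8344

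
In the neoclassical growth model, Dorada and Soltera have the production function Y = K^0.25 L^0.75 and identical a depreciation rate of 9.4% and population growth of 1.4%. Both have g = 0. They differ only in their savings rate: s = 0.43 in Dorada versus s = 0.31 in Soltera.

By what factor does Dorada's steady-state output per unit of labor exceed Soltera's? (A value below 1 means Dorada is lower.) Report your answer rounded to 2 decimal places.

Steady-state y* = [s/(n + δ)]^(α/(1−α)), so the ratio is [ (s_D/(n + δ)_D) / (s_S/(n + δ)_S) ]^0.3333.
s_D/(n + δ)_D = 0.43/0.108 = 3.9815; s_S/(n + δ)_S = 0.31/0.108 = 2.8704.
Ratio = (3.9815/2.8704)^0.3333 = 1.3871^0.3333 ≈ 1.1152

ratio ≈ 1.12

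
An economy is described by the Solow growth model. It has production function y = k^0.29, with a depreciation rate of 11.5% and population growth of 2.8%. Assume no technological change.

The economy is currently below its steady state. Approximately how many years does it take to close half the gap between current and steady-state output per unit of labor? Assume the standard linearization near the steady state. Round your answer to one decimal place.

t_½ ≈ 6.8 years

Near the steady state the convergence rate is λ = (1 − α)(n + δ).
λ = (1 − 0.29) × 0.143 = 0.71 × 0.143 = 0.10153
Half-life = ln 2 / λ = 0.6931 / 0.10153 ≈ 6.83 years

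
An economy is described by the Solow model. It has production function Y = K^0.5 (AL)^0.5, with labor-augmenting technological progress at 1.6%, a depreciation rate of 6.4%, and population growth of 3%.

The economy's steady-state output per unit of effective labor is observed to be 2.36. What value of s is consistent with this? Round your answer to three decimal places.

s ≈ 0.260

At the steady state, Δk = 0, so s·k^α = (n + g + δ)·k.
Since y* = [s/(n + g + δ)]^(α/(1−α)), we have s/(n + g + δ) = (y*)^((1−α)/α) = 2.36^1 = 2.3600.
Therefore s = 2.3600 × (n + g + δ) = 2.3600 × 0.110 = 0.2596.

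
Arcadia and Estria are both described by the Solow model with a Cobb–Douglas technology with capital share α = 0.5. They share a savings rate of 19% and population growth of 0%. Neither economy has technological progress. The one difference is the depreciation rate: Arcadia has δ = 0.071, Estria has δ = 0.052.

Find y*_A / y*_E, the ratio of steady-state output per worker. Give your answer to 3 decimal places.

ratio ≈ 0.732

Steady-state y* = [s/(n + δ)]^(α/(1−α)), so the ratio is [ (s_A/(n + δ)_A) / (s_E/(n + δ)_E) ]^1.
s_A/(n + δ)_A = 0.19/0.071 = 2.6761; s_E/(n + δ)_E = 0.19/0.052 = 3.6538.
Ratio = (2.6761/3.6538)^1 = 0.7324^1 ≈ 0.7324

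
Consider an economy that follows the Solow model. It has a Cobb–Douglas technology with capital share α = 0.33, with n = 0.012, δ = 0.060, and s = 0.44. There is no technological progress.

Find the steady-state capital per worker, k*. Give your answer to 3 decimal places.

At the steady state, Δk = 0, so s·k^α = (n + δ)·k.
Dividing both sides by k: k^(1−α) = s / (n + δ).
k^0.67 = 0.44 / (0.012 + 0.060) = 0.44 / 0.072 = 6.1111
k* = 6.1111^(1/0.67) ≈ 14.9043

k* ≈ 14.904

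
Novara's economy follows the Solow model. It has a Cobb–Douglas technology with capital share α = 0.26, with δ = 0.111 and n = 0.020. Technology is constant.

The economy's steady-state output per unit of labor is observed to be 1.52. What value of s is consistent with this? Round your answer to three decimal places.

s ≈ 0.431

At the steady state, Δk = 0, so s·k^α = (n + δ)·k.
Since y* = [s/(n + δ)]^(α/(1−α)), we have s/(n + δ) = (y*)^((1−α)/α) = 1.52^2.8462 = 3.2928.
Therefore s = 3.2928 × (n + δ) = 3.2928 × 0.131 = 0.4314.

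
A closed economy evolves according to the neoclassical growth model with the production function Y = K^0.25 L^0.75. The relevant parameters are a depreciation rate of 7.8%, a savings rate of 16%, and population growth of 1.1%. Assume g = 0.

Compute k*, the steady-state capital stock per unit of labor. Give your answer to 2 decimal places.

In steady state, investment equals break-even investment: s·k^α = (n + δ)·k.
Dividing both sides by k: k^(1−α) = s / (n + δ).
k^0.75 = 0.16 / (0.011 + 0.078) = 0.16 / 0.089 = 1.7978
k* = 1.7978^(1/0.75) ≈ 2.1860

k* ≈ 2.19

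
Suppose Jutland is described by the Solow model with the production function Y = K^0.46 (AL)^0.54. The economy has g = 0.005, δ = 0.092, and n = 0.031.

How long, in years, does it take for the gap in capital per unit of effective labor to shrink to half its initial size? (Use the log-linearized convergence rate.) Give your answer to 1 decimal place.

t_½ ≈ 10.0 years

Near the steady state the convergence rate is λ = (1 − α)(n + g + δ).
λ = (1 − 0.46) × 0.128 = 0.54 × 0.128 = 0.06912
Half-life = ln 2 / λ = 0.6931 / 0.06912 ≈ 10.03 years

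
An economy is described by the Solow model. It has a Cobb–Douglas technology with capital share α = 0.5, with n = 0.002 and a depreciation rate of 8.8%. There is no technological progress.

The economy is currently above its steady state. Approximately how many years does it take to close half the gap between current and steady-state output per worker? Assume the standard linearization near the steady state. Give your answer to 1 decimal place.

Near the steady state the convergence rate is λ = (1 − α)(n + δ).
λ = (1 − 0.5) × 0.090 = 0.5 × 0.090 = 0.0450
Half-life = ln 2 / λ = 0.6931 / 0.0450 ≈ 15.40 years

about 15.4 years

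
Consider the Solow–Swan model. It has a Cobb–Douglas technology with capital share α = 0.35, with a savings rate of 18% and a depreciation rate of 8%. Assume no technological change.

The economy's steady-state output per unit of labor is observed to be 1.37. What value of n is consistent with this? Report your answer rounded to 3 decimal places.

Steady state requires s·f(k) = (n + δ)·k, i.e. s·k^α = (n + δ)·k.
Since y* = [s/(n + δ)]^(α/(1−α)), we have s/(n + δ) = (y*)^((1−α)/α) = 1.37^1.8571 = 1.7943.
Therefore n + δ = s / 1.7943 = 0.18 / 1.7943 = 0.1003, so n = 0.1003 − 0.080 = 0.0203.

n ≈ 0.020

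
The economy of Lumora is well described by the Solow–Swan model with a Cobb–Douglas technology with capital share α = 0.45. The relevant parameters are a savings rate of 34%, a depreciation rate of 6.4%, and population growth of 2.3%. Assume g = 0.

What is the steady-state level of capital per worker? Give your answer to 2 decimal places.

k* ≈ 11.92

In steady state, investment equals break-even investment: s·k^α = (n + δ)·k.
Rearranging, k^(1−α) = s / (n + δ).
k^0.55 = 0.34 / (0.023 + 0.064) = 0.34 / 0.087 = 3.9080
k* = 3.9080^(1/0.55) ≈ 11.9201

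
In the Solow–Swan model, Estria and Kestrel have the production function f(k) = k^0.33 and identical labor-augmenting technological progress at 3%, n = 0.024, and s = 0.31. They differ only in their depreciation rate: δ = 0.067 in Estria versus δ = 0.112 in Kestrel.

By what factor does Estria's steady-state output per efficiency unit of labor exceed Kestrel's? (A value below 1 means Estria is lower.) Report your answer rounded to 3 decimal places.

ratio ≈ 1.169

Steady-state y* = [s/(n + g + δ)]^(α/(1−α)), so the ratio is [ (s_E/(n + g + δ)_E) / (s_K/(n + g + δ)_K) ]^0.4925.
s_E/(n + g + δ)_E = 0.31/0.121 = 2.5620; s_K/(n + g + δ)_K = 0.31/0.166 = 1.8675.
Ratio = (2.5620/1.8675)^0.4925 = 1.3719^0.4925 ≈ 1.1685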